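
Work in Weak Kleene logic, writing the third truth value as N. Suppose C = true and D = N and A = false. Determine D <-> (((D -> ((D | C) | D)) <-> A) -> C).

N

D | C = N | true = N
(D | C) | D = N | N = N
D -> ((D | C) | D) = N -> N = N  [any arg is the third value ⇒ result is the third value]
(D -> ((D | C) | D)) <-> A = N <-> false = N
((D -> ((D | C) | D)) <-> A) -> C = N -> true = N
D <-> (((D -> ((D | C) | D)) <-> A) -> C) = N <-> N = N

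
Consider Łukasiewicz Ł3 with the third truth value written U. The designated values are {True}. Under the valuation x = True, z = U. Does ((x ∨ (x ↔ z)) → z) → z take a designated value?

Yes

x ↔ z = True ↔ U = U  [1 − |1−½|]
x ∨ (x ↔ z) = True ∨ U = True
(x ∨ (x ↔ z)) → z = True → U = U
((x ∨ (x ↔ z)) → z) → z = U → U = True
True ∈ {True}.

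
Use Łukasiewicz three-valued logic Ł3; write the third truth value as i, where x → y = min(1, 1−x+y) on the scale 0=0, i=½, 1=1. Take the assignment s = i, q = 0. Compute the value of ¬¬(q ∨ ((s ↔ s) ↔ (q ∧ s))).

0

s ↔ s = i ↔ i = 1  [1 − |½−½|]
q ∧ s = 0 ∧ i = 0
(s ↔ s) ↔ (q ∧ s) = 1 ↔ 0 = 0
q ∨ ((s ↔ s) ↔ (q ∧ s)) = 0 ∨ 0 = 0
¬(q ∨ ((s ↔ s) ↔ (q ∧ s))) = ¬0 = 1
¬¬(q ∨ ((s ↔ s) ↔ (q ∧ s))) = ¬1 = 0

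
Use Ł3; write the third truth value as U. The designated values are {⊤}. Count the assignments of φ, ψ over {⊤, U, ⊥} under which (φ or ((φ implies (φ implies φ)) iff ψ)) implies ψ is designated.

6

Of the 9 assignments, 6 give a value in {⊤}.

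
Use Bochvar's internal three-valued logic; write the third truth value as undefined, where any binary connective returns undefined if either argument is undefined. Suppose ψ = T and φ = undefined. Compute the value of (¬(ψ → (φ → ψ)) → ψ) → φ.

undefined

φ → ψ = undefined → T = undefined  [any arg is the third value ⇒ result is the third value]
ψ → (φ → ψ) = T → undefined = undefined
¬(ψ → (φ → ψ)) = ¬undefined = undefined
¬(ψ → (φ → ψ)) → ψ = undefined → T = undefined
(¬(ψ → (φ → ψ)) → ψ) → φ = undefined → undefined = undefined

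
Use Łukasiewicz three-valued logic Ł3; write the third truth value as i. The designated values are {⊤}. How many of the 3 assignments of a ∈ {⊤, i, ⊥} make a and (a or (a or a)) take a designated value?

a=⊤: ⊤ ✓
a=i: i ·
a=⊥: ⊥ ·

1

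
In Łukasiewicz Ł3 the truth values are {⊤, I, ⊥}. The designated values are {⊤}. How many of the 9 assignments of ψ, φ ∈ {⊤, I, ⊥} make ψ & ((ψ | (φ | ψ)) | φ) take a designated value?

3

Designated under: (ψ=⊤, φ=⊤); (ψ=⊤, φ=I); (ψ=⊤, φ=⊥).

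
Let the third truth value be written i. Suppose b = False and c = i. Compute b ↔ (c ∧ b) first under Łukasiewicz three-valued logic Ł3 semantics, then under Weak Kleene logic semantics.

True; i

In Łukasiewicz three-valued logic Ł3: c ∧ b = i ∧ False = False
b ↔ (c ∧ b) = False ↔ False = True
In Weak Kleene logic: c ∧ b = i ∧ False = i
b ↔ (c ∧ b) = False ↔ i = i
They differ because Łukasiewicz three-valued logic Ł3 and Weak Kleene logic treat i differently under the binary connectives.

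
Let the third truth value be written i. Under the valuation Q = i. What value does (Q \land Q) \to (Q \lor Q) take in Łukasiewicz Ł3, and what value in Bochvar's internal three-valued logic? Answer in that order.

1; i

In Łukasiewicz Ł3: Q \land Q = i \land i = i
Q \lor Q = i \lor i = i
(Q \land Q) \to (Q \lor Q) = i \to i = 1  [min(1, 1−½+½)]
In Bochvar's internal three-valued logic: Q \land Q = i \land i = i
Q \lor Q = i \lor i = i
(Q \land Q) \to (Q \lor Q) = i \to i = i  [any arg is the third value ⇒ result is the third value]
They differ because Łukasiewicz Ł3 and Bochvar's internal three-valued logic treat i differently under the binary connectives.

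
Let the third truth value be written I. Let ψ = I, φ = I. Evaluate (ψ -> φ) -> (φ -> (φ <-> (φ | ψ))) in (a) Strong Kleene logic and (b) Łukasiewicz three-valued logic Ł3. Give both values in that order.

I; ⊤

In Strong Kleene logic: ψ -> φ = I -> I = I
φ | ψ = I | I = I
φ <-> (φ | ψ) = I <-> I = I
φ -> (φ <-> (φ | ψ)) = I -> I = I
(ψ -> φ) -> (φ -> (φ <-> (φ | ψ))) = I -> I = I
In Łukasiewicz three-valued logic Ł3: ψ -> φ = I -> I = ⊤
φ | ψ = I | I = I
φ <-> (φ | ψ) = I <-> I = ⊤
φ -> (φ <-> (φ | ψ)) = I -> ⊤ = ⊤
(ψ -> φ) -> (φ -> (φ <-> (φ | ψ))) = ⊤ -> ⊤ = ⊤
They differ because Strong Kleene logic and Łukasiewicz three-valued logic Ł3 treat I differently under implication.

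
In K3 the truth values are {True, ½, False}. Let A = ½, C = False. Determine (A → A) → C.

A → A = ½ → ½ = ½  [¬½ ∨ ½]
(A → A) → C = ½ → False = ½

½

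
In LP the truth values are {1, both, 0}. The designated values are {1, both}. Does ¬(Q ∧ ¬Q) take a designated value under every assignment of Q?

Yes

Every assignment of Q over {1, both, 0} gives a value in {1, both}.
In particular, with Q=both: ¬(Q ∧ ¬Q) = both.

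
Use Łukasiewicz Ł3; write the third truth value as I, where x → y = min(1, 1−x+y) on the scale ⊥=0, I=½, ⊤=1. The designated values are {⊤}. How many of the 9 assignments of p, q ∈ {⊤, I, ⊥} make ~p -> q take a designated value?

Of the 9 assignments, 6 give a value in {⊤}.

6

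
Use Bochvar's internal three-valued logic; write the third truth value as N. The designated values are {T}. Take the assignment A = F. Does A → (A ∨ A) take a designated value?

Yes

A ∨ A = F ∨ F = F
A → (A ∨ A) = F → F = T
T ∈ {T}.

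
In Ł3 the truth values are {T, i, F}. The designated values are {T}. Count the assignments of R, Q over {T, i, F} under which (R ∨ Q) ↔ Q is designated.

Of the 9 assignments, 6 give a value in {T}.

6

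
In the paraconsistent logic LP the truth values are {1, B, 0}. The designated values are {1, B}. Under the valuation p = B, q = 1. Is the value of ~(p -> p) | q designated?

p -> p = B -> B = B  [~B | B]
~(p -> p) = ~B = B
~(p -> p) | q = B | 1 = 1
1 ∈ {1, B}.

Yes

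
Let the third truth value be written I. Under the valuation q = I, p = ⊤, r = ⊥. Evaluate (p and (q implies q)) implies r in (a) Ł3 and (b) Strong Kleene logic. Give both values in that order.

⊥; I

In Ł3: q implies q = I implies I = ⊤
p and (q implies q) = ⊤ and ⊤ = ⊤
(p and (q implies q)) implies r = ⊤ implies ⊥ = ⊥
In Strong Kleene logic: q implies q = I implies I = I  [not I or I]
p and (q implies q) = ⊤ and I = I
(p and (q implies q)) implies r = I implies ⊥ = I
They differ because Ł3 and Strong Kleene logic treat I differently under implication.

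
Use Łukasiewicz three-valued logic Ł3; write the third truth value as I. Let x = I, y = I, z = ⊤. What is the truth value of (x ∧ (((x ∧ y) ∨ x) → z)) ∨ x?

x ∧ y = I ∧ I = I
(x ∧ y) ∨ x = I ∨ I = I
((x ∧ y) ∨ x) → z = I → ⊤ = ⊤  [min(1, 1−½+1)]
x ∧ (((x ∧ y) ∨ x) → z) = I ∧ ⊤ = I
(x ∧ (((x ∧ y) ∨ x) → z)) ∨ x = I ∨ I = I

I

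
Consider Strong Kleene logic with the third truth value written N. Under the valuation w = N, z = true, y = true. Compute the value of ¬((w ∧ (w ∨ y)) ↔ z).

w ∨ y = N ∨ true = true
w ∧ (w ∨ y) = N ∧ true = N
(w ∧ (w ∨ y)) ↔ z = N ↔ true = N
¬((w ∧ (w ∨ y)) ↔ z) = ¬N = N

N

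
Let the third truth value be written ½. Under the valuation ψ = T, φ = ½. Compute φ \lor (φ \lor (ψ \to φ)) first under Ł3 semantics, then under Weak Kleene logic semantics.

In Ł3: ψ \to φ = T \to ½ = ½  [min(1, 1−1+½)]
φ \lor (ψ \to φ) = ½ \lor ½ = ½
φ \lor (φ \lor (ψ \to φ)) = ½ \lor ½ = ½
In Weak Kleene logic: ψ \to φ = T \to ½ = ½
φ \lor (ψ \to φ) = ½ \lor ½ = ½
φ \lor (φ \lor (ψ \to φ)) = ½ \lor ½ = ½

½; ½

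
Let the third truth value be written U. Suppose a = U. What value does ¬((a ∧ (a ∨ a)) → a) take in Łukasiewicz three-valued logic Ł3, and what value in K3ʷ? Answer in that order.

In Łukasiewicz three-valued logic Ł3: a ∨ a = U ∨ U = U
a ∧ (a ∨ a) = U ∧ U = U
(a ∧ (a ∨ a)) → a = U → U = 1
¬((a ∧ (a ∨ a)) → a) = ¬1 = 0
In K3ʷ: a ∨ a = U ∨ U = U
a ∧ (a ∨ a) = U ∧ U = U
(a ∧ (a ∨ a)) → a = U → U = U
¬((a ∧ (a ∨ a)) → a) = ¬U = U
They differ because Łukasiewicz three-valued logic Ł3 and K3ʷ treat U differently under the binary connectives.

0; U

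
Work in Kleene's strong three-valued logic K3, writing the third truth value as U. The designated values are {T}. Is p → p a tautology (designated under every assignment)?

No

Countermodel: p=U gives U, which is not designated.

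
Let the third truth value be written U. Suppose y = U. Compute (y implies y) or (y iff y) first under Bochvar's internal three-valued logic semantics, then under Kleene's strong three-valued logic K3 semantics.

U; U

In Bochvar's internal three-valued logic: y implies y = U implies U = U  [any arg is the third value ⇒ result is the third value]
y iff y = U iff U = U
(y implies y) or (y iff y) = U or U = U
In Kleene's strong three-valued logic K3: y implies y = U implies U = U  [not U or U]
y iff y = U iff U = U
(y implies y) or (y iff y) = U or U = U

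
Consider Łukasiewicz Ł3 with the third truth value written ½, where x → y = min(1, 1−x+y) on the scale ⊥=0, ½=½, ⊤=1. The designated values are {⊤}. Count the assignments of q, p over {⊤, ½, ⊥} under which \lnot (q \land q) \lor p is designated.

Of the 9 assignments, 5 give a value in {⊤}.

5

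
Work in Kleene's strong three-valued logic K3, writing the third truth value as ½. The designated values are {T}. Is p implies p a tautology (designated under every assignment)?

Countermodel: p=½ gives ½, which is not designated.

No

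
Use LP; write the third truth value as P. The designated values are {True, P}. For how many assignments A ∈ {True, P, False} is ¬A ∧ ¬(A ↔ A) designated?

A=True: False ·
A=P: P ✓
A=False: False ·

1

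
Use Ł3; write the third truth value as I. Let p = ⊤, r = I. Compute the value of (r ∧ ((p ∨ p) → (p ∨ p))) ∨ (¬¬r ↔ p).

p ∨ p = ⊤ ∨ ⊤ = ⊤
p ∨ p = ⊤ ∨ ⊤ = ⊤
(p ∨ p) → (p ∨ p) = ⊤ → ⊤ = ⊤
r ∧ ((p ∨ p) → (p ∨ p)) = I ∧ ⊤ = I
¬r = ¬I = I
¬¬r = ¬I = I
¬¬r ↔ p = I ↔ ⊤ = I  [1 − |½−1|]
(r ∧ ((p ∨ p) → (p ∨ p))) ∨ (¬¬r ↔ p) = I ∨ I = I

I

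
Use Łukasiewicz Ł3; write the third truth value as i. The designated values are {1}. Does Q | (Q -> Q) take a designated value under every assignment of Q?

Yes

Every assignment of Q over {1, i, 0} gives a value in {1}.
In particular, with Q=i: Q | (Q -> Q) = 1.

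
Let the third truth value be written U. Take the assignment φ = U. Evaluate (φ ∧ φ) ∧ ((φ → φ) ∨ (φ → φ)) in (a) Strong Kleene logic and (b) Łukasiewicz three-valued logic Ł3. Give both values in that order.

U; U

In Strong Kleene logic: φ ∧ φ = U ∧ U = U
φ → φ = U → U = U  [¬U ∨ U]
φ → φ = U → U = U
(φ → φ) ∨ (φ → φ) = U ∨ U = U
(φ ∧ φ) ∧ ((φ → φ) ∨ (φ → φ)) = U ∧ U = U
In Łukasiewicz three-valued logic Ł3: φ ∧ φ = U ∧ U = U
φ → φ = U → U = 1  [min(1, 1−½+½)]
φ → φ = U → U = 1
(φ → φ) ∨ (φ → φ) = 1 ∨ 1 = 1
(φ ∧ φ) ∧ ((φ → φ) ∨ (φ → φ)) = U ∧ 1 = U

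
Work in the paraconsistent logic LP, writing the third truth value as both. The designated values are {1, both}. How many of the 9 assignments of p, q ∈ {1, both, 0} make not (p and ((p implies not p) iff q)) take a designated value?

Of the 9 assignments, 8 give a value in {1, both}.

8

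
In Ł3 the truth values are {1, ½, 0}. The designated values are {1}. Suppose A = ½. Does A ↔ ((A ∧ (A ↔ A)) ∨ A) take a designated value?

A ↔ A = ½ ↔ ½ = 1  [1 − |½−½|]
A ∧ (A ↔ A) = ½ ∧ 1 = ½
(A ∧ (A ↔ A)) ∨ A = ½ ∨ ½ = ½
A ↔ ((A ∧ (A ↔ A)) ∨ A) = ½ ↔ ½ = 1
1 ∈ {1}.

Yes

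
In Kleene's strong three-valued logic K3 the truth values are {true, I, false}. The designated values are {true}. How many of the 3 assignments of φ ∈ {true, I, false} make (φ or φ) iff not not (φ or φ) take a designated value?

2

φ=true: true ✓
φ=I: I ·
φ=false: true ✓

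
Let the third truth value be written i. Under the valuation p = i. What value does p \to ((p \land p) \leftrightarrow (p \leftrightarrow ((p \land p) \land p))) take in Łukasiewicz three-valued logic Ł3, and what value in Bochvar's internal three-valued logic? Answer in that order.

In Łukasiewicz three-valued logic Ł3: p \land p = i \land i = i
p \land p = i \land i = i
(p \land p) \land p = i \land i = i
p \leftrightarrow ((p \land p) \land p) = i \leftrightarrow i = true  [1 − |½−½|]
(p \land p) \leftrightarrow (p \leftrightarrow ((p \land p) \land p)) = i \leftrightarrow true = i
p \to ((p \land p) \leftrightarrow (p \leftrightarrow ((p \land p) \land p))) = i \to i = true
In Bochvar's internal three-valued logic: p \land p = i \land i = i
p \land p = i \land i = i
(p \land p) \land p = i \land i = i
p \leftrightarrow ((p \land p) \land p) = i \leftrightarrow i = i
(p \land p) \leftrightarrow (p \leftrightarrow ((p \land p) \land p)) = i \leftrightarrow i = i
p \to ((p \land p) \leftrightarrow (p \leftrightarrow ((p \land p) \land p))) = i \to i = i  [any arg is the third value ⇒ result is the third value]
They differ because Łukasiewicz three-valued logic Ł3 and Bochvar's internal three-valued logic treat i differently under the binary connectives.

true; i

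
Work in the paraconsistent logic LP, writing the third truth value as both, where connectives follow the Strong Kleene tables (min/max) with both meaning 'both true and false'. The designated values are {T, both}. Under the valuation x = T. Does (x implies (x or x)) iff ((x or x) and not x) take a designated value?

x or x = T or T = T
x implies (x or x) = T implies T = T
x or x = T or T = T
not x = not T = F
(x or x) and not x = T and F = F
(x implies (x or x)) iff ((x or x) and not x) = T iff F = F
F ∉ {T, both}.

No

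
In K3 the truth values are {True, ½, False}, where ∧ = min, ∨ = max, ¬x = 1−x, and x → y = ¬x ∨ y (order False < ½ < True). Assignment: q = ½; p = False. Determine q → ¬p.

True

¬p = ¬False = True
q → ¬p = ½ → True = True  [¬½ ∨ True]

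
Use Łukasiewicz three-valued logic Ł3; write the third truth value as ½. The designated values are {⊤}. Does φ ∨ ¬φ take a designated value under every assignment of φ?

Countermodel: φ=½ gives ½, which is not designated.

No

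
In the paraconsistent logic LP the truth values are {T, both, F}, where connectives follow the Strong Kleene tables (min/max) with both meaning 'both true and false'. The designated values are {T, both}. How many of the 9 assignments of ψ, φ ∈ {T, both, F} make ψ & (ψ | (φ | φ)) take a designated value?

6

Of the 9 assignments, 6 give a value in {T, both}.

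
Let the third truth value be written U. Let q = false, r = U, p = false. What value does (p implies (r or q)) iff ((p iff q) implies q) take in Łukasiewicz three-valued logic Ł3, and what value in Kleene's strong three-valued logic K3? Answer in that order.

false; false

In Łukasiewicz three-valued logic Ł3: r or q = U or false = U
p implies (r or q) = false implies U = true  [min(1, 1−0+½)]
p iff q = false iff false = true
(p iff q) implies q = true implies false = false
(p implies (r or q)) iff ((p iff q) implies q) = true iff false = false
In Kleene's strong three-valued logic K3: r or q = U or false = U
p implies (r or q) = false implies U = true  [not false or U]
p iff q = false iff false = true
(p iff q) implies q = true implies false = false
(p implies (r or q)) iff ((p iff q) implies q) = true iff false = false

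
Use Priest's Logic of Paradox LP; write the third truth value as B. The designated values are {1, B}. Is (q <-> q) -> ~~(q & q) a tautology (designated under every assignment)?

Countermodel: q=0 gives 0, which is not designated.

No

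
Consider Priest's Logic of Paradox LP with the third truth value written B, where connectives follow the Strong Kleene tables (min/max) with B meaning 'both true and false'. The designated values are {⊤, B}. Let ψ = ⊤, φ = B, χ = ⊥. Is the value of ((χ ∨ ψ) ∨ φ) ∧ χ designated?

No

χ ∨ ψ = ⊥ ∨ ⊤ = ⊤
(χ ∨ ψ) ∨ φ = ⊤ ∨ B = ⊤
((χ ∨ ψ) ∨ φ) ∧ χ = ⊤ ∧ ⊥ = ⊥
⊥ ∉ {⊤, B}.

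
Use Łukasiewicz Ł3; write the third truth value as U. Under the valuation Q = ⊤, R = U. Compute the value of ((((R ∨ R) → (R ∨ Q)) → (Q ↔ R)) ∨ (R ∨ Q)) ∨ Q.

R ∨ R = U ∨ U = U
R ∨ Q = U ∨ ⊤ = ⊤
(R ∨ R) → (R ∨ Q) = U → ⊤ = ⊤
Q ↔ R = ⊤ ↔ U = U
((R ∨ R) → (R ∨ Q)) → (Q ↔ R) = ⊤ → U = U
R ∨ Q = U ∨ ⊤ = ⊤
(((R ∨ R) → (R ∨ Q)) → (Q ↔ R)) ∨ (R ∨ Q) = U ∨ ⊤ = ⊤
((((R ∨ R) → (R ∨ Q)) → (Q ↔ R)) ∨ (R ∨ Q)) ∨ Q = ⊤ ∨ ⊤ = ⊤

⊤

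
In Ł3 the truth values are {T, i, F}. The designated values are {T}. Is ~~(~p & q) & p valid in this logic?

Countermodel: p=T, q=T gives F, which is not designated.

No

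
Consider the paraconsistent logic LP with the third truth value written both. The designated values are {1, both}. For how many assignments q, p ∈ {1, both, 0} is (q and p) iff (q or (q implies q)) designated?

5

Of the 9 assignments, 5 give a value in {1, both}.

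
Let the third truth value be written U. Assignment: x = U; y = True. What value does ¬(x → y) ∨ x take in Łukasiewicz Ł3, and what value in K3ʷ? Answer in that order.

U; U

In Łukasiewicz Ł3: x → y = U → True = True  [min(1, 1−½+1)]
¬(x → y) = ¬True = False
¬(x → y) ∨ x = False ∨ U = U
In K3ʷ: x → y = U → True = U  [any arg is the third value ⇒ result is the third value]
¬(x → y) = ¬U = U
¬(x → y) ∨ x = U ∨ U = U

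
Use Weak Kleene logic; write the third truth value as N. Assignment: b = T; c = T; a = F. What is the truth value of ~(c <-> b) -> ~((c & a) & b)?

c <-> b = T <-> T = T
~(c <-> b) = ~T = F
c & a = T & F = F
(c & a) & b = F & T = F
~((c & a) & b) = ~F = T
~(c <-> b) -> ~((c & a) & b) = F -> T = T

T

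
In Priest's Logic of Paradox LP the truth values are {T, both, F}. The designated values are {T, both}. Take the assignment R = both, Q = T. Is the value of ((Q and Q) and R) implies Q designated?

Q and Q = T and T = T
(Q and Q) and R = T and both = both
((Q and Q) and R) implies Q = both implies T = T  [not both or T]
T ∈ {T, both}.

Yes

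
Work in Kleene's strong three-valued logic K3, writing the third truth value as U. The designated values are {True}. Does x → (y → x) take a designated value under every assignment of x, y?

Countermodel: x=U, y=True gives U, which is not designated.

No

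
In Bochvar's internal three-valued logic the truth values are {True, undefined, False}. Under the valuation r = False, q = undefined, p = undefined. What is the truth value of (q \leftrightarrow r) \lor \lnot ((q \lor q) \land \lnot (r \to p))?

q \leftrightarrow r = undefined \leftrightarrow False = undefined
q \lor q = undefined \lor undefined = undefined
r \to p = False \to undefined = undefined
\lnot (r \to p) = \lnot undefined = undefined
(q \lor q) \land \lnot (r \to p) = undefined \land undefined = undefined
\lnot ((q \lor q) \land \lnot (r \to p)) = \lnot undefined = undefined
(q \leftrightarrow r) \lor \lnot ((q \lor q) \land \lnot (r \to p)) = undefined \lor undefined = undefined

undefined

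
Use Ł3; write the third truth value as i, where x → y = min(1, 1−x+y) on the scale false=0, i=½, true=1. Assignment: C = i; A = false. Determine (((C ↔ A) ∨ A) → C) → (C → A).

i

C ↔ A = i ↔ false = i  [1 − |½−0|]
(C ↔ A) ∨ A = i ∨ false = i
((C ↔ A) ∨ A) → C = i → i = true
C → A = i → false = i
(((C ↔ A) ∨ A) → C) → (C → A) = true → i = i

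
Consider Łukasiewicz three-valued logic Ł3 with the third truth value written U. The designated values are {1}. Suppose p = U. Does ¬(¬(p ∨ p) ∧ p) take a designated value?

p ∨ p = U ∨ U = U
¬(p ∨ p) = ¬U = U
¬(p ∨ p) ∧ p = U ∧ U = U
¬(¬(p ∨ p) ∧ p) = ¬U = U
U ∉ {1}.

No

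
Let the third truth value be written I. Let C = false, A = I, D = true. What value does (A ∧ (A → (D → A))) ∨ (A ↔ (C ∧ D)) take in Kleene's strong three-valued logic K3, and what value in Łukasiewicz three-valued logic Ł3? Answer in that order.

I; I

In Kleene's strong three-valued logic K3: D → A = true → I = I  [¬true ∨ I]
A → (D → A) = I → I = I
A ∧ (A → (D → A)) = I ∧ I = I
C ∧ D = false ∧ true = false
A ↔ (C ∧ D) = I ↔ false = I
(A ∧ (A → (D → A))) ∨ (A ↔ (C ∧ D)) = I ∨ I = I
In Łukasiewicz three-valued logic Ł3: D → A = true → I = I
A → (D → A) = I → I = true
A ∧ (A → (D → A)) = I ∧ true = I
C ∧ D = false ∧ true = false
A ↔ (C ∧ D) = I ↔ false = I
(A ∧ (A → (D → A))) ∨ (A ↔ (C ∧ D)) = I ∨ I = I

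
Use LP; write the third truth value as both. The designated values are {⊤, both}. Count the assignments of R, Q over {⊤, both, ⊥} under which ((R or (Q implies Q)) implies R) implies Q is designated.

8

Of the 9 assignments, 8 give a value in {⊤, both}.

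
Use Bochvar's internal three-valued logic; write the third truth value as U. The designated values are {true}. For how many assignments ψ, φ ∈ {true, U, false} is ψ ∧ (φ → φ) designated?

2

Designated under: (ψ=true, φ=true); (ψ=true, φ=false).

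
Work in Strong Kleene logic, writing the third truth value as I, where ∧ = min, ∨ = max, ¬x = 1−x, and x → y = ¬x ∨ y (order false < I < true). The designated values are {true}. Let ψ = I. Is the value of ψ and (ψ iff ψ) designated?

ψ iff ψ = I iff I = I
ψ and (ψ iff ψ) = I and I = I
I ∉ {true}.

No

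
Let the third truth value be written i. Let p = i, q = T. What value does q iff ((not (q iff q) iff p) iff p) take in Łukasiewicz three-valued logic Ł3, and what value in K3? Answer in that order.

T; i

In Łukasiewicz three-valued logic Ł3: q iff q = T iff T = T
not (q iff q) = not T = F
not (q iff q) iff p = F iff i = i
(not (q iff q) iff p) iff p = i iff i = T
q iff ((not (q iff q) iff p) iff p) = T iff T = T
In K3: q iff q = T iff T = T
not (q iff q) = not T = F
not (q iff q) iff p = F iff i = i
(not (q iff q) iff p) iff p = i iff i = i
q iff ((not (q iff q) iff p) iff p) = T iff i = i
They differ because Łukasiewicz three-valued logic Ł3 and K3 treat i differently under implication.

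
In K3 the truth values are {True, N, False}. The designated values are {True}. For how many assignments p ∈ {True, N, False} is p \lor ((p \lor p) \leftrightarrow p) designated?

2

p=True: True ✓
p=N: N ·
p=False: True ✓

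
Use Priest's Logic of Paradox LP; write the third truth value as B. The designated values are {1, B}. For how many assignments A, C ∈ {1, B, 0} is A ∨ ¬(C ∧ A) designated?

9

Of the 9 assignments, 9 give a value in {1, B}.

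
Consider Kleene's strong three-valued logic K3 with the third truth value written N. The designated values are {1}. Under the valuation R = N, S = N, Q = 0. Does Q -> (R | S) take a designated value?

Yes

R | S = N | N = N
Q -> (R | S) = 0 -> N = 1  [~0 | N]
1 ∈ {1}.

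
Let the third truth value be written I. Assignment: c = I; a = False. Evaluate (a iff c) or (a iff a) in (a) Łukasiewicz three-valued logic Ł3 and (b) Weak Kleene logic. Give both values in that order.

True; I

In Łukasiewicz three-valued logic Ł3: a iff c = False iff I = I  [1 − |0−½|]
a iff a = False iff False = True
(a iff c) or (a iff a) = I or True = True
In Weak Kleene logic: a iff c = False iff I = I
a iff a = False iff False = True
(a iff c) or (a iff a) = I or True = I
They differ because Łukasiewicz three-valued logic Ł3 and Weak Kleene logic treat I differently under the binary connectives.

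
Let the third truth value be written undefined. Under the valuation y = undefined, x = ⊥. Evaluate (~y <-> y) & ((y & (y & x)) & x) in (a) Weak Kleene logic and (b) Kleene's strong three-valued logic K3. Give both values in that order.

In Weak Kleene logic: ~y = ~undefined = undefined
~y <-> y = undefined <-> undefined = undefined
y & x = undefined & ⊥ = undefined
y & (y & x) = undefined & undefined = undefined
(y & (y & x)) & x = undefined & ⊥ = undefined
(~y <-> y) & ((y & (y & x)) & x) = undefined & undefined = undefined
In Kleene's strong three-valued logic K3: ~y = ~undefined = undefined
~y <-> y = undefined <-> undefined = undefined
y & x = undefined & ⊥ = ⊥
y & (y & x) = undefined & ⊥ = ⊥
(y & (y & x)) & x = ⊥ & ⊥ = ⊥
(~y <-> y) & ((y & (y & x)) & x) = undefined & ⊥ = ⊥
They differ because Weak Kleene logic and Kleene's strong three-valued logic K3 treat undefined differently under the binary connectives.

undefined; ⊥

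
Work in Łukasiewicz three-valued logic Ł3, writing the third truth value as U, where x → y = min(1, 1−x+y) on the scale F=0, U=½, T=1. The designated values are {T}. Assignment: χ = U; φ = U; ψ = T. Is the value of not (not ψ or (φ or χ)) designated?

No

not ψ = not T = F
φ or χ = U or U = U
not ψ or (φ or χ) = F or U = U
not (not ψ or (φ or χ)) = not U = U
U ∉ {T}.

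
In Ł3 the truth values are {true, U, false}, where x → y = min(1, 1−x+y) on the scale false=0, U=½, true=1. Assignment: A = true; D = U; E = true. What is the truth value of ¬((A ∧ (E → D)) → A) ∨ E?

true

E → D = true → U = U  [min(1, 1−1+½)]
A ∧ (E → D) = true ∧ U = U
(A ∧ (E → D)) → A = U → true = true
¬((A ∧ (E → D)) → A) = ¬true = false
¬((A ∧ (E → D)) → A) ∨ E = false ∨ true = true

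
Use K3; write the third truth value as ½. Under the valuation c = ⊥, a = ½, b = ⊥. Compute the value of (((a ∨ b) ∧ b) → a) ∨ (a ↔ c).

a ∨ b = ½ ∨ ⊥ = ½
(a ∨ b) ∧ b = ½ ∧ ⊥ = ⊥
((a ∨ b) ∧ b) → a = ⊥ → ½ = ⊤  [¬⊥ ∨ ½]
a ↔ c = ½ ↔ ⊥ = ½
(((a ∨ b) ∧ b) → a) ∨ (a ↔ c) = ⊤ ∨ ½ = ⊤

⊤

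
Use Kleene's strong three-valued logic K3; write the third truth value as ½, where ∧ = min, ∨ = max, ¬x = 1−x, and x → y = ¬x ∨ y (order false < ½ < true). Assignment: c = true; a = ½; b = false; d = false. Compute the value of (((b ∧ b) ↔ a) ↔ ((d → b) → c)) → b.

b ∧ b = false ∧ false = false
(b ∧ b) ↔ a = false ↔ ½ = ½
d → b = false → false = true
(d → b) → c = true → true = true
((b ∧ b) ↔ a) ↔ ((d → b) → c) = ½ ↔ true = ½
(((b ∧ b) ↔ a) ↔ ((d → b) → c)) → b = ½ → false = ½  [¬½ ∨ false]

½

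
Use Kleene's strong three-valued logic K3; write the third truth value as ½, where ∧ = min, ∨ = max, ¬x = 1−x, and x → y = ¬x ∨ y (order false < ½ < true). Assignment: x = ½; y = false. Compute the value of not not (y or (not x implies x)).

½

not x = not ½ = ½
not x implies x = ½ implies ½ = ½  [not ½ or ½]
y or (not x implies x) = false or ½ = ½
not (y or (not x implies x)) = not ½ = ½
not not (y or (not x implies x)) = not ½ = ½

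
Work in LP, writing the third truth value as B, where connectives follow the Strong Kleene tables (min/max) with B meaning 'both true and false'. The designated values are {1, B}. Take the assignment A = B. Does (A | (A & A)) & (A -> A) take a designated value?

A & A = B & B = B
A | (A & A) = B | B = B
A -> A = B -> B = B  [~B | B]
(A | (A & A)) & (A -> A) = B & B = B
B ∈ {1, B}.

Yes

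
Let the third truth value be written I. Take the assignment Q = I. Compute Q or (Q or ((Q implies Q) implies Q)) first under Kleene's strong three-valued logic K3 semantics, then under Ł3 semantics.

I; I

In Kleene's strong three-valued logic K3: Q implies Q = I implies I = I
(Q implies Q) implies Q = I implies I = I
Q or ((Q implies Q) implies Q) = I or I = I
Q or (Q or ((Q implies Q) implies Q)) = I or I = I
In Ł3: Q implies Q = I implies I = ⊤  [min(1, 1−½+½)]
(Q implies Q) implies Q = ⊤ implies I = I
Q or ((Q implies Q) implies Q) = I or I = I
Q or (Q or ((Q implies Q) implies Q)) = I or I = I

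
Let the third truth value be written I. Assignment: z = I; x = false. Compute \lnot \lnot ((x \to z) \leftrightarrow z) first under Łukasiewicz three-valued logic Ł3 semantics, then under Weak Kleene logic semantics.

In Łukasiewicz three-valued logic Ł3: x \to z = false \to I = true
(x \to z) \leftrightarrow z = true \leftrightarrow I = I
\lnot ((x \to z) \leftrightarrow z) = \lnot I = I
\lnot \lnot ((x \to z) \leftrightarrow z) = \lnot I = I
In Weak Kleene logic: x \to z = false \to I = I
(x \to z) \leftrightarrow z = I \leftrightarrow I = I
\lnot ((x \to z) \leftrightarrow z) = \lnot I = I
\lnot \lnot ((x \to z) \leftrightarrow z) = \lnot I = I

I; I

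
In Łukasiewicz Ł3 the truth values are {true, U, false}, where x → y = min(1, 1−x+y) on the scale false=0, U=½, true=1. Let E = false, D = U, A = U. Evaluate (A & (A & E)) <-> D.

U

A & E = U & false = false
A & (A & E) = U & false = false
(A & (A & E)) <-> D = false <-> U = U  [1 − |0−½|]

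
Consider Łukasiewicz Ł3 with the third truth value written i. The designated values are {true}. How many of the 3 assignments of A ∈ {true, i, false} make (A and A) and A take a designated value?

A=true: true ✓
A=i: i ·
A=false: false ·

1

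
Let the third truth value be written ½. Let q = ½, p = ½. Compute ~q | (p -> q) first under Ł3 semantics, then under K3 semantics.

In Ł3: ~q = ~½ = ½
p -> q = ½ -> ½ = 1  [min(1, 1−½+½)]
~q | (p -> q) = ½ | 1 = 1
In K3: ~q = ~½ = ½
p -> q = ½ -> ½ = ½  [~½ | ½]
~q | (p -> q) = ½ | ½ = ½
They differ because Ł3 and K3 treat ½ differently under implication.

1; ½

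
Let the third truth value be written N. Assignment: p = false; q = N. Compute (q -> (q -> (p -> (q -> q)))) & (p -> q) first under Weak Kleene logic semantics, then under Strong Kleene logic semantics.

N; true

In Weak Kleene logic: q -> q = N -> N = N  [any arg is the third value ⇒ result is the third value]
p -> (q -> q) = false -> N = N
q -> (p -> (q -> q)) = N -> N = N
q -> (q -> (p -> (q -> q))) = N -> N = N
p -> q = false -> N = N
(q -> (q -> (p -> (q -> q)))) & (p -> q) = N & N = N
In Strong Kleene logic: q -> q = N -> N = N  [~N | N]
p -> (q -> q) = false -> N = true
q -> (p -> (q -> q)) = N -> true = true
q -> (q -> (p -> (q -> q))) = N -> true = true
p -> q = false -> N = true
(q -> (q -> (p -> (q -> q)))) & (p -> q) = true & true = true
They differ because Weak Kleene logic and Strong Kleene logic treat N differently under the binary connectives.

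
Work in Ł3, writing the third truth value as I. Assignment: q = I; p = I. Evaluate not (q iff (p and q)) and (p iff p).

0

p and q = I and I = I
q iff (p and q) = I iff I = 1
not (q iff (p and q)) = not 1 = 0
p iff p = I iff I = 1
not (q iff (p and q)) and (p iff p) = 0 and 1 = 0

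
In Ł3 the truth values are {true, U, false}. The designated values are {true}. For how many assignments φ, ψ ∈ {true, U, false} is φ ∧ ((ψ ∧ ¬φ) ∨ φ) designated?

3

Designated under: (φ=true, ψ=true); (φ=true, ψ=U); (φ=true, ψ=false).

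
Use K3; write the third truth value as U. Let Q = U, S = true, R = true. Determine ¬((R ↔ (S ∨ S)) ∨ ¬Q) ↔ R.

S ∨ S = true ∨ true = true
R ↔ (S ∨ S) = true ↔ true = true
¬Q = ¬U = U
(R ↔ (S ∨ S)) ∨ ¬Q = true ∨ U = true
¬((R ↔ (S ∨ S)) ∨ ¬Q) = ¬true = false
¬((R ↔ (S ∨ S)) ∨ ¬Q) ↔ R = false ↔ true = false

false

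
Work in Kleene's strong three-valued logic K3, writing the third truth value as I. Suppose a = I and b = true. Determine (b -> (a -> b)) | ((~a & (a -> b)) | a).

a -> b = I -> true = true
b -> (a -> b) = true -> true = true
~a = ~I = I
a -> b = I -> true = true
~a & (a -> b) = I & true = I
(~a & (a -> b)) | a = I | I = I
(b -> (a -> b)) | ((~a & (a -> b)) | a) = true | I = true

true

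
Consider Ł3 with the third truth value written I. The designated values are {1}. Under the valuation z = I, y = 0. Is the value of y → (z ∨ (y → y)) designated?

Yes

y → y = 0 → 0 = 1
z ∨ (y → y) = I ∨ 1 = 1
y → (z ∨ (y → y)) = 0 → 1 = 1
1 ∈ {1}.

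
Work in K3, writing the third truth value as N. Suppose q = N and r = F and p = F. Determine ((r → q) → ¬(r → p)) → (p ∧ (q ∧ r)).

r → q = F → N = T  [¬F ∨ N]
r → p = F → F = T
¬(r → p) = ¬T = F
(r → q) → ¬(r → p) = T → F = F
q ∧ r = N ∧ F = F
p ∧ (q ∧ r) = F ∧ F = F
((r → q) → ¬(r → p)) → (p ∧ (q ∧ r)) = F → F = T

T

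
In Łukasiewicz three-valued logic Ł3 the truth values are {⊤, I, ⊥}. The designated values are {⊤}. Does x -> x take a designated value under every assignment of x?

Every assignment of x over {⊤, I, ⊥} gives a value in {⊤}.
In particular, with x=I: x -> x = ⊤.

Yes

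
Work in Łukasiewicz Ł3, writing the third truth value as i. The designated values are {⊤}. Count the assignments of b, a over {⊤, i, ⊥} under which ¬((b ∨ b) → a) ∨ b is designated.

Designated under: (b=⊤, a=⊤); (b=⊤, a=i); (b=⊤, a=⊥).

3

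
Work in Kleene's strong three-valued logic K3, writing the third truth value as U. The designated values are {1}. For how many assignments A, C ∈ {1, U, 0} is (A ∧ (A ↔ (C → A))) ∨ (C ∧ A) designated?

Designated under: (A=1, C=1); (A=1, C=U); (A=1, C=0).

3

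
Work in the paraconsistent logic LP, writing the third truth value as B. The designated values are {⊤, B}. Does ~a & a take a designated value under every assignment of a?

Countermodel: a=⊤ gives ⊥, which is not designated.

No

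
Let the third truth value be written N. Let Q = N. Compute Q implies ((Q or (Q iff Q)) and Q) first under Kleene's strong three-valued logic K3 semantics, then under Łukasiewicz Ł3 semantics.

N; true

In Kleene's strong three-valued logic K3: Q iff Q = N iff N = N
Q or (Q iff Q) = N or N = N
(Q or (Q iff Q)) and Q = N and N = N
Q implies ((Q or (Q iff Q)) and Q) = N implies N = N
In Łukasiewicz Ł3: Q iff Q = N iff N = true  [1 − |½−½|]
Q or (Q iff Q) = N or true = true
(Q or (Q iff Q)) and Q = true and N = N
Q implies ((Q or (Q iff Q)) and Q) = N implies N = true
They differ because Kleene's strong three-valued logic K3 and Łukasiewicz Ł3 treat N differently under implication.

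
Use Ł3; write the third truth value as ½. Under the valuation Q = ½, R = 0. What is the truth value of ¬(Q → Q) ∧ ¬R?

0

Q → Q = ½ → ½ = 1  [min(1, 1−½+½)]
¬(Q → Q) = ¬1 = 0
¬R = ¬0 = 1
¬(Q → Q) ∧ ¬R = 0 ∧ 1 = 0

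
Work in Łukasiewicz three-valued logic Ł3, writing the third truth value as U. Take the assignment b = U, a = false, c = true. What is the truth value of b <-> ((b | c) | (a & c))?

U

b | c = U | true = true
a & c = false & true = false
(b | c) | (a & c) = true | false = true
b <-> ((b | c) | (a & c)) = U <-> true = U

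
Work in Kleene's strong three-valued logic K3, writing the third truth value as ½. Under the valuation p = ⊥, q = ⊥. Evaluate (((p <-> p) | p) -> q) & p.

p <-> p = ⊥ <-> ⊥ = ⊤
(p <-> p) | p = ⊤ | ⊥ = ⊤
((p <-> p) | p) -> q = ⊤ -> ⊥ = ⊥
(((p <-> p) | p) -> q) & p = ⊥ & ⊥ = ⊥

⊥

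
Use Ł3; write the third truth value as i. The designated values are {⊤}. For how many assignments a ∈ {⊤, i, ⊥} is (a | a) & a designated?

1

a=⊤: ⊤ ✓
a=i: i ·
a=⊥: ⊥ ·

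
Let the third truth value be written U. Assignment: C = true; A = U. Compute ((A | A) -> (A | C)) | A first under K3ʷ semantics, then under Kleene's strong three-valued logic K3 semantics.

In K3ʷ: A | A = U | U = U
A | C = U | true = U
(A | A) -> (A | C) = U -> U = U  [any arg is the third value ⇒ result is the third value]
((A | A) -> (A | C)) | A = U | U = U
In Kleene's strong three-valued logic K3: A | A = U | U = U
A | C = U | true = true
(A | A) -> (A | C) = U -> true = true
((A | A) -> (A | C)) | A = true | U = true
They differ because K3ʷ and Kleene's strong three-valued logic K3 treat U differently under the binary connectives.

U; true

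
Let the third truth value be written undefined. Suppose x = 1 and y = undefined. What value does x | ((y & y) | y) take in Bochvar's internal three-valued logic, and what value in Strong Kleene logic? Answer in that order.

In Bochvar's internal three-valued logic: y & y = undefined & undefined = undefined
(y & y) | y = undefined | undefined = undefined
x | ((y & y) | y) = 1 | undefined = undefined
In Strong Kleene logic: y & y = undefined & undefined = undefined
(y & y) | y = undefined | undefined = undefined
x | ((y & y) | y) = 1 | undefined = 1
They differ because Bochvar's internal three-valued logic and Strong Kleene logic treat undefined differently under the binary connectives.

undefined; 1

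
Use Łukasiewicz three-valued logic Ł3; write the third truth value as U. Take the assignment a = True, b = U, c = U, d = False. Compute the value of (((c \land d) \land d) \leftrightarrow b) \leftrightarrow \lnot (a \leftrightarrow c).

True

c \land d = U \land False = False
(c \land d) \land d = False \land False = False
((c \land d) \land d) \leftrightarrow b = False \leftrightarrow U = U  [1 − |0−½|]
a \leftrightarrow c = True \leftrightarrow U = U
\lnot (a \leftrightarrow c) = \lnot U = U
(((c \land d) \land d) \leftrightarrow b) \leftrightarrow \lnot (a \leftrightarrow c) = U \leftrightarrow U = True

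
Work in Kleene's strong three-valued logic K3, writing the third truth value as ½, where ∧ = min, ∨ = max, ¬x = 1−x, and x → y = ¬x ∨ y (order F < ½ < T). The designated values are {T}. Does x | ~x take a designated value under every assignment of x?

Countermodel: x=½ gives ½, which is not designated.

No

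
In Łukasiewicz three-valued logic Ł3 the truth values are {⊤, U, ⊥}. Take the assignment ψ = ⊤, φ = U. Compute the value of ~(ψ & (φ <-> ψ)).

U

φ <-> ψ = U <-> ⊤ = U  [1 − |½−1|]
ψ & (φ <-> ψ) = ⊤ & U = U
~(ψ & (φ <-> ψ)) = ~U = U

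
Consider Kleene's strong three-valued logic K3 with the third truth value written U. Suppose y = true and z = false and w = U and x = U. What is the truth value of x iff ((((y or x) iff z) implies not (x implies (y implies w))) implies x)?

U

y or x = true or U = true
(y or x) iff z = true iff false = false
y implies w = true implies U = U  [not true or U]
x implies (y implies w) = U implies U = U
not (x implies (y implies w)) = not U = U
((y or x) iff z) implies not (x implies (y implies w)) = false implies U = true
(((y or x) iff z) implies not (x implies (y implies w))) implies x = true implies U = U
x iff ((((y or x) iff z) implies not (x implies (y implies w))) implies x) = U iff U = U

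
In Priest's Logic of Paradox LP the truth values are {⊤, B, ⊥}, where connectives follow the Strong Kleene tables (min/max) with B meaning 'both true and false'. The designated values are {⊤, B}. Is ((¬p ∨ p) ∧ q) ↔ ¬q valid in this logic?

No

Countermodel: p=⊤, q=⊤ gives ⊥, which is not designated.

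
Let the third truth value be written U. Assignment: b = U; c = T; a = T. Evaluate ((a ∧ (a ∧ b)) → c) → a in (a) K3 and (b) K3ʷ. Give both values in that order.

In K3: a ∧ b = T ∧ U = U
a ∧ (a ∧ b) = T ∧ U = U
(a ∧ (a ∧ b)) → c = U → T = T
((a ∧ (a ∧ b)) → c) → a = T → T = T
In K3ʷ: a ∧ b = T ∧ U = U
a ∧ (a ∧ b) = T ∧ U = U
(a ∧ (a ∧ b)) → c = U → T = U
((a ∧ (a ∧ b)) → c) → a = U → T = U
They differ because K3 and K3ʷ treat U differently under the binary connectives.

T; U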